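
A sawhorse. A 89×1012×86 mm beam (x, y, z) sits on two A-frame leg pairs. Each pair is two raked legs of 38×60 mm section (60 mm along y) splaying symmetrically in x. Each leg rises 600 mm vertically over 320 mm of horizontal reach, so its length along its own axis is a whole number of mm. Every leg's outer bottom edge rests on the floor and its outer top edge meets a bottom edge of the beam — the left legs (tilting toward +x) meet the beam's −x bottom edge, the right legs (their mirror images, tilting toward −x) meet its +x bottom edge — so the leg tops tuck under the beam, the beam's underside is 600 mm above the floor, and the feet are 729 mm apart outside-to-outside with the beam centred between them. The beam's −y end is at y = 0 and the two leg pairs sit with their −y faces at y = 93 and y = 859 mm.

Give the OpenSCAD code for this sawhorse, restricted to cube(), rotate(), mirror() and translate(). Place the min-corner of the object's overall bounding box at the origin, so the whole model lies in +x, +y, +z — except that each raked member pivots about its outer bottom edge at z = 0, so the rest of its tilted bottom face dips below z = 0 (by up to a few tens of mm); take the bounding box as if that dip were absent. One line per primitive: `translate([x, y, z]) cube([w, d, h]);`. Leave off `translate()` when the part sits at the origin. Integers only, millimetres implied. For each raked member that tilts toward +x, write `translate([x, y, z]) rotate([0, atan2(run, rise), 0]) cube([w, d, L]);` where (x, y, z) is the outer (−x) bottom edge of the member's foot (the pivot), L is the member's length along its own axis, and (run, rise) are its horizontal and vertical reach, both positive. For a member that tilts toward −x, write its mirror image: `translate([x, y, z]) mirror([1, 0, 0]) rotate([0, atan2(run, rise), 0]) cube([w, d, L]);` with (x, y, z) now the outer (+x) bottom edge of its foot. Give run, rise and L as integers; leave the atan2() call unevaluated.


translate([320, 0, 600]) cube([89, 1012, 86]);
translate([0, 93, 0]) rotate([0, atan2(320, 600), 0]) cube([38, 60, 680]);
translate([729, 93, 0]) mirror([1, 0, 0]) rotate([0, atan2(320, 600), 0]) cube([38, 60, 680]);
translate([0, 859, 0]) rotate([0, atan2(320, 600), 0]) cube([38, 60, 680]);
translate([729, 859, 0]) mirror([1, 0, 0]) rotate([0, atan2(320, 600), 0]) cube([38, 60, 680]);


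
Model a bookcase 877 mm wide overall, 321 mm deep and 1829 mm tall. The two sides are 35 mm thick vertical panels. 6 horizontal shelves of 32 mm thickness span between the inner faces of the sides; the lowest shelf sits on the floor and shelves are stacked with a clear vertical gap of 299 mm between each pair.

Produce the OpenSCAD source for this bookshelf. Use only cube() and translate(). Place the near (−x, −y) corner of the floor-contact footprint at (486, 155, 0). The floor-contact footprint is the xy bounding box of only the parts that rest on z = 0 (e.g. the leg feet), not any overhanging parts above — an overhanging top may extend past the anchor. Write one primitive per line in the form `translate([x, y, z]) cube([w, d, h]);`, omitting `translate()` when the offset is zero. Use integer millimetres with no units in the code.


translate([486, 155, 0]) cube([35, 321, 1829]);
translate([1328, 155, 0]) cube([35, 321, 1829]);
translate([521, 155, 0]) cube([807, 321, 32]);
translate([521, 155, 331]) cube([807, 321, 32]);
translate([521, 155, 662]) cube([807, 321, 32]);
translate([521, 155, 993]) cube([807, 321, 32]);
translate([521, 155, 1324]) cube([807, 321, 32]);
translate([521, 155, 1655]) cube([807, 321, 32]);


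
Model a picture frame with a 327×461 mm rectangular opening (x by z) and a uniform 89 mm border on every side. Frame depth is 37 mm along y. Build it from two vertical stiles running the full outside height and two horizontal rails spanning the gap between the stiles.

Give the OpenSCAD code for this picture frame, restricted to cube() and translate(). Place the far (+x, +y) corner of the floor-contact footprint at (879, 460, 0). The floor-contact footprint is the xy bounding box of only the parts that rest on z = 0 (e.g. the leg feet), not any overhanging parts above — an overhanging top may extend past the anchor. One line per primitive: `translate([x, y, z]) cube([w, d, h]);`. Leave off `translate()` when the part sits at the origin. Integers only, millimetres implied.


translate([374, 423, 0]) cube([89, 37, 639]);
translate([790, 423, 0]) cube([89, 37, 639]);
translate([463, 423, 0]) cube([327, 37, 89]);
translate([463, 423, 550]) cube([327, 37, 89]);


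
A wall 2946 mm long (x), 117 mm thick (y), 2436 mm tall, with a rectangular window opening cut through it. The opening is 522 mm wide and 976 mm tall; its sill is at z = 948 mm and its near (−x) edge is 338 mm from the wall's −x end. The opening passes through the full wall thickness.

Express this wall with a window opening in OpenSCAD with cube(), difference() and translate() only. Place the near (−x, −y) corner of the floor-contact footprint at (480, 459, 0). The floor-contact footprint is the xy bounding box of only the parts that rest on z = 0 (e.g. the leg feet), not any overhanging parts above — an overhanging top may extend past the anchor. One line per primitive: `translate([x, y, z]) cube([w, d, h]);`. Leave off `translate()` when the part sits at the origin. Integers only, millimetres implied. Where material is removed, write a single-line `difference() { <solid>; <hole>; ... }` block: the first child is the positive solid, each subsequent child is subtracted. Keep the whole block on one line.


difference() { translate([480, 459, 0]) cube([2946, 117, 2436]); translate([818, 459, 948]) cube([522, 117, 976]); }


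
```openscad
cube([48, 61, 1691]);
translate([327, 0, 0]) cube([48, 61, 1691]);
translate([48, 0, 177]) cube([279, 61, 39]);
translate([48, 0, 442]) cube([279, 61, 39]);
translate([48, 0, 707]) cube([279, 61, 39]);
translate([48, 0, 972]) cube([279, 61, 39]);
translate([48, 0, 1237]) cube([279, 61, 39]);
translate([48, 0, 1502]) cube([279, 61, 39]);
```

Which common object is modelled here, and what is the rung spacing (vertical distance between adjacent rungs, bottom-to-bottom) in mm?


A ladder. The rung spacing is 265 mm.

Two tall 48×61 posts with 6 short bars between them — a ladder. Adjacent rungs sit at z = 177 and z = 442, so the spacing is 442 − 177 = 265 mm.


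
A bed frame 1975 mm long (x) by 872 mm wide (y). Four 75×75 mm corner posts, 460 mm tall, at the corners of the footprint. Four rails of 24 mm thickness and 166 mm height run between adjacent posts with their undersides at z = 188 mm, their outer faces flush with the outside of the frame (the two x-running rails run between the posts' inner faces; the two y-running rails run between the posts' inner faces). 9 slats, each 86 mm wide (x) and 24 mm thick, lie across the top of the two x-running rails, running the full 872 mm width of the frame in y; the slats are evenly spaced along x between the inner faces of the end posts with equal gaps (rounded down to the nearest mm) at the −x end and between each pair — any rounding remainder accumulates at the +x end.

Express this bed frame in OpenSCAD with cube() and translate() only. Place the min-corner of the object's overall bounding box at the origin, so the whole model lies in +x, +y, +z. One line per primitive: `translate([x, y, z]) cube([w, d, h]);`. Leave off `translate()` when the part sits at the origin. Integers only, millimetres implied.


// slat z = rail_z + rail_h = 188 + 166 = 354
// slat gap = ⌊(1825 − 9·86) / 10⌋ = 105
cube([75, 75, 460]);
translate([0, 797, 0]) cube([75, 75, 460]);
translate([1900, 0, 0]) cube([75, 75, 460]);
translate([1900, 797, 0]) cube([75, 75, 460]);
translate([75, 0, 188]) cube([1825, 24, 166]);
translate([75, 848, 188]) cube([1825, 24, 166]);
translate([0, 75, 188]) cube([24, 722, 166]);
translate([1951, 75, 188]) cube([24, 722, 166]);
translate([180, 0, 354]) cube([86, 872, 24]);
translate([371, 0, 354]) cube([86, 872, 24]);
translate([562, 0, 354]) cube([86, 872, 24]);
translate([753, 0, 354]) cube([86, 872, 24]);
translate([944, 0, 354]) cube([86, 872, 24]);
translate([1135, 0, 354]) cube([86, 872, 24]);
translate([1326, 0, 354]) cube([86, 872, 24]);
translate([1517, 0, 354]) cube([86, 872, 24]);
translate([1708, 0, 354]) cube([86, 872, 24]);


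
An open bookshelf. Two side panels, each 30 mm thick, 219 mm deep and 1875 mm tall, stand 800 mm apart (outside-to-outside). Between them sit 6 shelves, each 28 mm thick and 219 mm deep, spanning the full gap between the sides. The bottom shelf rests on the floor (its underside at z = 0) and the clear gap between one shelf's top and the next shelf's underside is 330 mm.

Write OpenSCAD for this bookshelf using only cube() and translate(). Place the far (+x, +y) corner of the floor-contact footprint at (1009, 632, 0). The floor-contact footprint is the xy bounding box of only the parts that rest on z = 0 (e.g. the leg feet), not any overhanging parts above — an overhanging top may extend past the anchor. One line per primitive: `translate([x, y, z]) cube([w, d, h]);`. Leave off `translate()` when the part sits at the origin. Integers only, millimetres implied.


translate([209, 413, 0]) cube([30, 219, 1875]);
translate([979, 413, 0]) cube([30, 219, 1875]);
translate([239, 413, 0]) cube([740, 219, 28]);
translate([239, 413, 358]) cube([740, 219, 28]);
translate([239, 413, 716]) cube([740, 219, 28]);
translate([239, 413, 1074]) cube([740, 219, 28]);
translate([239, 413, 1432]) cube([740, 219, 28]);
translate([239, 413, 1790]) cube([740, 219, 28]);


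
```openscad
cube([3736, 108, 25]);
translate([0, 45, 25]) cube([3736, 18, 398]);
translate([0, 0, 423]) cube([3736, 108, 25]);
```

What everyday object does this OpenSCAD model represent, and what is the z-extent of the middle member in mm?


An I-beam. The web height is 398 mm.

Two wide flanges with a thin centred web — an I-beam. Overall 448 mm minus two 25 mm flanges gives a web of 448 − 2·25 = 398 mm.


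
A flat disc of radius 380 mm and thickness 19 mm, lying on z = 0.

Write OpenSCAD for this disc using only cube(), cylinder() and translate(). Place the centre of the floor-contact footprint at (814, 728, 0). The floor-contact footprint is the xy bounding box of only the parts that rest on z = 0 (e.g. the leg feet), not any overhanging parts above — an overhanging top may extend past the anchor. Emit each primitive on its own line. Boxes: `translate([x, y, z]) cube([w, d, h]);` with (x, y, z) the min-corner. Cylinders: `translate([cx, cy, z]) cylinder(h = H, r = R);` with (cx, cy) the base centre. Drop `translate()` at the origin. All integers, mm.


translate([814, 728, 0]) cylinder(h = 19, r = 380);


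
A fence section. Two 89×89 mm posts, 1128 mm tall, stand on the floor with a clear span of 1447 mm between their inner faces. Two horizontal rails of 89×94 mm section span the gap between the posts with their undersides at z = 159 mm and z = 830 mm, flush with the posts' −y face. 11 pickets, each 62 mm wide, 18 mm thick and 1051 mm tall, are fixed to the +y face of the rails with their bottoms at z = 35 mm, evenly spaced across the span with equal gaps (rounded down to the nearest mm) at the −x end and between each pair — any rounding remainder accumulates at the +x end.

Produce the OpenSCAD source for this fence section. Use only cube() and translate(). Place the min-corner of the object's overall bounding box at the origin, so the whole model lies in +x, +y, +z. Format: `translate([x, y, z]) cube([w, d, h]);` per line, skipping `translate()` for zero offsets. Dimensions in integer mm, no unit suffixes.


cube([89, 89, 1128]);
translate([1536, 0, 0]) cube([89, 89, 1128]);
translate([89, 0, 159]) cube([1447, 89, 94]);
translate([89, 0, 830]) cube([1447, 89, 94]);
translate([152, 89, 35]) cube([62, 18, 1051]);
translate([277, 89, 35]) cube([62, 18, 1051]);
translate([402, 89, 35]) cube([62, 18, 1051]);
translate([527, 89, 35]) cube([62, 18, 1051]);
translate([652, 89, 35]) cube([62, 18, 1051]);
translate([777, 89, 35]) cube([62, 18, 1051]);
translate([902, 89, 35]) cube([62, 18, 1051]);
translate([1027, 89, 35]) cube([62, 18, 1051]);
translate([1152, 89, 35]) cube([62, 18, 1051]);
translate([1277, 89, 35]) cube([62, 18, 1051]);
translate([1402, 89, 35]) cube([62, 18, 1051]);


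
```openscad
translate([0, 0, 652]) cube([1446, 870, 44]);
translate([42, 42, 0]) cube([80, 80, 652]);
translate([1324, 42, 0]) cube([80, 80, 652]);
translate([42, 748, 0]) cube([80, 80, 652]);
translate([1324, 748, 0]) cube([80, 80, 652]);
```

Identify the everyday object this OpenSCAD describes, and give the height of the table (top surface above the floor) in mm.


A table. The table height is 696 mm.

A 1446×870×44 slab sits at z = 652 on four 80 mm square posts — a table. The top surface is at 652 + 44 = 696 mm.


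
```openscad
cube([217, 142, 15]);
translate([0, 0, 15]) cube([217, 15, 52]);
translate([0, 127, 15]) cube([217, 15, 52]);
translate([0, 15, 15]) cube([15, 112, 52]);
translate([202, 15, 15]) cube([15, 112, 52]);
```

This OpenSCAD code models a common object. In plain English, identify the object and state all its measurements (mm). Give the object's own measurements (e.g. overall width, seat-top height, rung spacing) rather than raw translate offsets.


An open-topped rectangular box: outside dimensions 217×142×67 mm, with a uniform wall and base thickness of 15 mm. The base is a full 217×142 slab on the floor; four walls sit on top of the base. The front and back walls (the −y and +y sides) span the full width; the two side walls fit between them.


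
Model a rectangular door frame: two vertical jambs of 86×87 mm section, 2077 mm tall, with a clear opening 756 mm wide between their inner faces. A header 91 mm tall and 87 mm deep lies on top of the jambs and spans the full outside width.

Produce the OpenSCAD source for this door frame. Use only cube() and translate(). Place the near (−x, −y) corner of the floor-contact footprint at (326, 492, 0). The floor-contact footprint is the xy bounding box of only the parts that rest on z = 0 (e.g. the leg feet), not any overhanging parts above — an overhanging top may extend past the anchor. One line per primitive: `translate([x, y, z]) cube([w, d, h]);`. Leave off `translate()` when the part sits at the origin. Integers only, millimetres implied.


translate([326, 492, 0]) cube([86, 87, 2077]);
translate([1168, 492, 0]) cube([86, 87, 2077]);
translate([326, 492, 2077]) cube([928, 87, 91]);


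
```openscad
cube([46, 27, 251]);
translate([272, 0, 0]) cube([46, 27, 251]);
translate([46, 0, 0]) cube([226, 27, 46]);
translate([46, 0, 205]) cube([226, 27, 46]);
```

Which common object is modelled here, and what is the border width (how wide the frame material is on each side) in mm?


A picture frame. The border width is 46 mm.

Four thin pieces enclosing a rectangular opening — a picture frame. The two full-height stiles are 251 mm tall; the top rail sits at z = 205 and is 46 mm tall, so the border above the opening is 251 − 205 = 46 mm, matching the stile x-width.


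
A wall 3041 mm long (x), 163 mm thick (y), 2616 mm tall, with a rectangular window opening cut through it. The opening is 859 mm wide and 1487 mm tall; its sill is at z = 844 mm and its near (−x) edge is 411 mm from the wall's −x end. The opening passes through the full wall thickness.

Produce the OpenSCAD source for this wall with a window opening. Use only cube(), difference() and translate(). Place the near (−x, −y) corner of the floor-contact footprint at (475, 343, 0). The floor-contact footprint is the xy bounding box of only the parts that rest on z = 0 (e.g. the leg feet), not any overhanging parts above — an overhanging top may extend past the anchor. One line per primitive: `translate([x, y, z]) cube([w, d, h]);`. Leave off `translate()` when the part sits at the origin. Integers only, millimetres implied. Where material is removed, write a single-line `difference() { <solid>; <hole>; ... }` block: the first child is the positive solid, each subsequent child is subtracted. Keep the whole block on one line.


difference() { translate([475, 343, 0]) cube([3041, 163, 2616]); translate([886, 343, 844]) cube([859, 163, 1487]); }


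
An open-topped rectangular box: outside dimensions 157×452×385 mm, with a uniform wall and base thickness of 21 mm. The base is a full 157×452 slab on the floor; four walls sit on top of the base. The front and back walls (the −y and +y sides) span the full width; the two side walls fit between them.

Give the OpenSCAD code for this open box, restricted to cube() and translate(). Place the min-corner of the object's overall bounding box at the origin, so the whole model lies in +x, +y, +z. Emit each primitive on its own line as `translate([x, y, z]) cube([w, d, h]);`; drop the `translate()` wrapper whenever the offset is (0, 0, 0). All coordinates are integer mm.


cube([157, 452, 21]);
translate([0, 0, 21]) cube([157, 21, 364]);
translate([0, 431, 21]) cube([157, 21, 364]);
translate([0, 21, 21]) cube([21, 410, 364]);
translate([136, 21, 21]) cube([21, 410, 364]);


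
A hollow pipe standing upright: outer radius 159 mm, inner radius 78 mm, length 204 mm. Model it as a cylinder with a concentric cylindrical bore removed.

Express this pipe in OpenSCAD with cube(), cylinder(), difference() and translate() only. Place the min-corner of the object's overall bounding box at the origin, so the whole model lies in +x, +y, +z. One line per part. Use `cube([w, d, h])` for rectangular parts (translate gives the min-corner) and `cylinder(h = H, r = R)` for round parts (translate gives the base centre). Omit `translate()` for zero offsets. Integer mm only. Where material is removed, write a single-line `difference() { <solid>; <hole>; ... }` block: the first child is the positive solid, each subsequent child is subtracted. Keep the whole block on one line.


difference() { translate([159, 159, 0]) cylinder(h = 204, r = 159); translate([159, 159, 0]) cylinder(h = 204, r = 78); }


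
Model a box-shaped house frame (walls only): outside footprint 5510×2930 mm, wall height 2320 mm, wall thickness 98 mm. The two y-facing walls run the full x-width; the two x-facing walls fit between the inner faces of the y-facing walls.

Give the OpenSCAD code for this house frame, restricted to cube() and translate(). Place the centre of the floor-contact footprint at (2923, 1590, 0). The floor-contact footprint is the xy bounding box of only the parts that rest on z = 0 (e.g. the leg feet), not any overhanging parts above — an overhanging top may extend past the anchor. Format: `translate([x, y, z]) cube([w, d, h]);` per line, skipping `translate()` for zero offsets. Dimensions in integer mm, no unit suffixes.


translate([168, 125, 0]) cube([5510, 98, 2320]);
translate([168, 2957, 0]) cube([5510, 98, 2320]);
translate([168, 223, 0]) cube([98, 2734, 2320]);
translate([5580, 223, 0]) cube([98, 2734, 2320]);


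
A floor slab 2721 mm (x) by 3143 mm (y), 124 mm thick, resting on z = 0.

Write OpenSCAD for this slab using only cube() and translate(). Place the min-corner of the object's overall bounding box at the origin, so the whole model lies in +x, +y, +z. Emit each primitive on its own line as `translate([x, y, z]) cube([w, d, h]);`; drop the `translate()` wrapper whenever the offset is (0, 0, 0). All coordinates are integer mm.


cube([2721, 3143, 124]);


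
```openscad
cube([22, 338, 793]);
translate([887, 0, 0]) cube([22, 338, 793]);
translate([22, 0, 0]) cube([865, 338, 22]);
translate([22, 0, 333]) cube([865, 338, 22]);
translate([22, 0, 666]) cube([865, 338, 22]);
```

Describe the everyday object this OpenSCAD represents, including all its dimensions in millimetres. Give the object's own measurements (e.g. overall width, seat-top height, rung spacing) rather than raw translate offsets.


An open bookshelf. Two side panels, each 22 mm thick, 338 mm deep and 793 mm tall, stand 909 mm apart (outside-to-outside). Between them sit 3 shelves, each 22 mm thick and 338 mm deep, spanning the full gap between the sides. The bottom shelf rests on the floor (its underside at z = 0) and the clear gap between one shelf's top and the next shelf's underside is 311 mm.


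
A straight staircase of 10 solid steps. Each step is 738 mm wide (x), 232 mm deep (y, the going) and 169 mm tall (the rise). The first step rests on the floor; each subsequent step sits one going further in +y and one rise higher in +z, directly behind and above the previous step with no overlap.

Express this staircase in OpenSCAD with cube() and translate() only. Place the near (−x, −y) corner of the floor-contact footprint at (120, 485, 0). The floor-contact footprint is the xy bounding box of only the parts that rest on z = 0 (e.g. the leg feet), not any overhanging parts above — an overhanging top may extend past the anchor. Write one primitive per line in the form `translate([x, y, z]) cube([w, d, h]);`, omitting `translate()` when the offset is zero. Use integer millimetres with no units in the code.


translate([120, 485, 0]) cube([738, 232, 169]);
translate([120, 717, 169]) cube([738, 232, 169]);
translate([120, 949, 338]) cube([738, 232, 169]);
translate([120, 1181, 507]) cube([738, 232, 169]);
translate([120, 1413, 676]) cube([738, 232, 169]);
translate([120, 1645, 845]) cube([738, 232, 169]);
translate([120, 1877, 1014]) cube([738, 232, 169]);
translate([120, 2109, 1183]) cube([738, 232, 169]);
translate([120, 2341, 1352]) cube([738, 232, 169]);
translate([120, 2573, 1521]) cube([738, 232, 169]);


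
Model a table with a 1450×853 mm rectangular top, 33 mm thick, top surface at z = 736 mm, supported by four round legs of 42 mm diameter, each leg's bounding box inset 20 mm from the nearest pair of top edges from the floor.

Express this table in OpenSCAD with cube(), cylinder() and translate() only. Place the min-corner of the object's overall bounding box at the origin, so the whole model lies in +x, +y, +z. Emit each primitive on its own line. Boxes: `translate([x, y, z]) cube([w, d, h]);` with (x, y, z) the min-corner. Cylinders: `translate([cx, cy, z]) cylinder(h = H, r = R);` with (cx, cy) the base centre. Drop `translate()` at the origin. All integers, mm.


translate([0, 0, 703]) cube([1450, 853, 33]);
translate([41, 41, 0]) cylinder(h = 703, r = 21);
translate([1409, 41, 0]) cylinder(h = 703, r = 21);
translate([41, 812, 0]) cylinder(h = 703, r = 21);
translate([1409, 812, 0]) cylinder(h = 703, r = 21);


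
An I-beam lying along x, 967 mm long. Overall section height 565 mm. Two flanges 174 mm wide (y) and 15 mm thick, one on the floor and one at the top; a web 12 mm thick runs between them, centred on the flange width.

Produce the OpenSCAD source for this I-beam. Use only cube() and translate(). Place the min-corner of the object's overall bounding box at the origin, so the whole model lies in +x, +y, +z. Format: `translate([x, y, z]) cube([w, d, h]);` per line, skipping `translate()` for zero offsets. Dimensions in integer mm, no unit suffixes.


cube([967, 174, 15]);
translate([0, 81, 15]) cube([967, 12, 535]);
translate([0, 0, 550]) cube([967, 174, 15]);


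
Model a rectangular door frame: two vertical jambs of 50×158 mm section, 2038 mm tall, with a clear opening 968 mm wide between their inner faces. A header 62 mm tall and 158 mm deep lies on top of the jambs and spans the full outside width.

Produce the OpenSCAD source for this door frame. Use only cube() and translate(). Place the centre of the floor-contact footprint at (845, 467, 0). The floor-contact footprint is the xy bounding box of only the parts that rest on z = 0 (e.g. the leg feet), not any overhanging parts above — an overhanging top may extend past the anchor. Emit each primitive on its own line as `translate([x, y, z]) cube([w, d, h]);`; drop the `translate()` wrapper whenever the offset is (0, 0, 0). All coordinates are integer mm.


translate([311, 388, 0]) cube([50, 158, 2038]);
translate([1329, 388, 0]) cube([50, 158, 2038]);
translate([311, 388, 2038]) cube([1068, 158, 62]);


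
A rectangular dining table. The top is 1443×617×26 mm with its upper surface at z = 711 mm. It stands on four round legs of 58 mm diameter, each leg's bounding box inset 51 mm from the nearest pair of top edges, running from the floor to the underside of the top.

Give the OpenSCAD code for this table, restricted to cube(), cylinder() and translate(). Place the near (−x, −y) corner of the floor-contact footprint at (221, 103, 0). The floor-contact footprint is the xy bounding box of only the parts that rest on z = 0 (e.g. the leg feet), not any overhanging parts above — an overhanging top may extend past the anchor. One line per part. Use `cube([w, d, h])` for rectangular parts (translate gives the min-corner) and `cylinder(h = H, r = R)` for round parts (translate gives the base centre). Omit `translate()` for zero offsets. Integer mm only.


translate([170, 52, 685]) cube([1443, 617, 26]);
translate([250, 132, 0]) cylinder(h = 685, r = 29);
translate([1533, 132, 0]) cylinder(h = 685, r = 29);
translate([250, 589, 0]) cylinder(h = 685, r = 29);
translate([1533, 589, 0]) cylinder(h = 685, r = 29);


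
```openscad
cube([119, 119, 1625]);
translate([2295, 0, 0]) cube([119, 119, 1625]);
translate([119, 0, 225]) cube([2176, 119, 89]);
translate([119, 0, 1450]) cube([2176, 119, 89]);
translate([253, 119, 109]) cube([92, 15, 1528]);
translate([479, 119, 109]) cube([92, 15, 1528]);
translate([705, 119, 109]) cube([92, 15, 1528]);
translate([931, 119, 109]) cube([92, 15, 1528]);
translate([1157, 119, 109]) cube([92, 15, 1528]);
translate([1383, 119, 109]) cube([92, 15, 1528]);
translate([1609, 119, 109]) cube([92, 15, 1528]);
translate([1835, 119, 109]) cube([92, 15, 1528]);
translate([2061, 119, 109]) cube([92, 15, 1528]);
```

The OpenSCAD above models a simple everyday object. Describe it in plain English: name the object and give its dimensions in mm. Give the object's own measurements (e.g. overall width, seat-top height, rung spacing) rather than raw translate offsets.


A fence section. Two 119×119 mm posts, 1625 mm tall, stand on the floor with a clear span of 2176 mm between their inner faces. Two horizontal rails of 119×89 mm section span the gap between the posts with their undersides at z = 225 mm and z = 1450 mm, flush with the posts' −y face. 9 pickets, each 92 mm wide, 15 mm thick and 1528 mm tall, are fixed to the +y face of the rails with their bottoms at z = 109 mm, spaced across the span with a 134 mm gap after the −x post and between neighbouring pickets, with 142 mm left before the +x post.


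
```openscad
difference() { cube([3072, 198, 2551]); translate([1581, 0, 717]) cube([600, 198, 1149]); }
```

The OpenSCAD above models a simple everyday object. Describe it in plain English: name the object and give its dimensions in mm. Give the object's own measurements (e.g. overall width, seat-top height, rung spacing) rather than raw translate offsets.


A wall 3072 mm long (x), 198 mm thick (y), 2551 mm tall, with a rectangular window opening cut through it. The opening is 600 mm wide and 1149 mm tall; its sill is at z = 717 mm and its near (−x) edge is 1581 mm from the wall's −x end. The opening passes through the full wall thickness.


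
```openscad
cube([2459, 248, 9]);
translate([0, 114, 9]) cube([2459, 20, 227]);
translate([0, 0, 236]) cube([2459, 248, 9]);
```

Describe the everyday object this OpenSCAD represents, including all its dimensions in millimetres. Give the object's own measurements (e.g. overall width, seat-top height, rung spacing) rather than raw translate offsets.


An I-beam lying along x, 2459 mm long. Overall section height 245 mm. Two flanges 248 mm wide (y) and 9 mm thick, one on the floor and one at the top; a web 20 mm thick runs between them, centred on the flange width.


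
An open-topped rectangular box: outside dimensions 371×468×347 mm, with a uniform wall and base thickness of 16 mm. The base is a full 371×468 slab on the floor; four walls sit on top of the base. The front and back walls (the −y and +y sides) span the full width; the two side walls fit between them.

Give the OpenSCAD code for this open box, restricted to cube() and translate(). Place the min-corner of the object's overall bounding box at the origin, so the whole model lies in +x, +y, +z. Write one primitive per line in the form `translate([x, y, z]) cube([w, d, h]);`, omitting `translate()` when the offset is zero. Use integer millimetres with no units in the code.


cube([371, 468, 16]);
translate([0, 0, 16]) cube([371, 16, 331]);
translate([0, 452, 16]) cube([371, 16, 331]);
translate([0, 16, 16]) cube([16, 436, 331]);
translate([355, 16, 16]) cube([16, 436, 331]);


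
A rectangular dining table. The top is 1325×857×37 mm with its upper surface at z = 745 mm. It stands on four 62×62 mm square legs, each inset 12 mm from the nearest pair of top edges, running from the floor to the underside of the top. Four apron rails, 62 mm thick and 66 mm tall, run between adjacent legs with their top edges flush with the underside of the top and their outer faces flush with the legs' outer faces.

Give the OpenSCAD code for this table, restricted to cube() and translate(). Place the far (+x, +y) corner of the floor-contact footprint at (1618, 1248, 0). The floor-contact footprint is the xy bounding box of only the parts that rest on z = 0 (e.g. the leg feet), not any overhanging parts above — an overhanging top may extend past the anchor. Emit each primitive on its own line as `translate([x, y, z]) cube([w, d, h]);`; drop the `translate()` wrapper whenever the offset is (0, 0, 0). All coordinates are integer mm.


translate([305, 403, 708]) cube([1325, 857, 37]);
translate([317, 415, 0]) cube([62, 62, 708]);
translate([1556, 415, 0]) cube([62, 62, 708]);
translate([317, 1186, 0]) cube([62, 62, 708]);
translate([1556, 1186, 0]) cube([62, 62, 708]);
translate([379, 415, 642]) cube([1177, 62, 66]);
translate([379, 1186, 642]) cube([1177, 62, 66]);
translate([317, 477, 642]) cube([62, 709, 66]);
translate([1556, 477, 642]) cube([62, 709, 66]);


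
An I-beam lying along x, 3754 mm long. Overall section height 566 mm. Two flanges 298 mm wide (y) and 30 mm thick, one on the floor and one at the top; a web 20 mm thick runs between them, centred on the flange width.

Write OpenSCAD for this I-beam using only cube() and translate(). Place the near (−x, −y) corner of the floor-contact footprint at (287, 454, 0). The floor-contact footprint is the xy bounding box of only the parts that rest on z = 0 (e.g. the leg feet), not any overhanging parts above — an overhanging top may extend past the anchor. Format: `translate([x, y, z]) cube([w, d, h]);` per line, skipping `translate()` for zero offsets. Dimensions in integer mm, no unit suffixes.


translate([287, 454, 0]) cube([3754, 298, 30]);
translate([287, 593, 30]) cube([3754, 20, 506]);
translate([287, 454, 536]) cube([3754, 298, 30]);


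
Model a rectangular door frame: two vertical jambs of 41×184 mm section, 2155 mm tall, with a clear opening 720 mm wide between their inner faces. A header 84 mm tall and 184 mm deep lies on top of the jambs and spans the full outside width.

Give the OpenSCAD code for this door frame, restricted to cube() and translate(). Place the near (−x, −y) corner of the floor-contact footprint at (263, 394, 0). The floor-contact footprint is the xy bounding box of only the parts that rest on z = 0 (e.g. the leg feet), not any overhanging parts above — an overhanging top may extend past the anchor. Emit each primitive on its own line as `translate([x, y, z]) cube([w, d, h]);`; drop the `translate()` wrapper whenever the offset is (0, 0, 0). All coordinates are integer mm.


translate([263, 394, 0]) cube([41, 184, 2155]);
translate([1024, 394, 0]) cube([41, 184, 2155]);
translate([263, 394, 2155]) cube([802, 184, 84]);


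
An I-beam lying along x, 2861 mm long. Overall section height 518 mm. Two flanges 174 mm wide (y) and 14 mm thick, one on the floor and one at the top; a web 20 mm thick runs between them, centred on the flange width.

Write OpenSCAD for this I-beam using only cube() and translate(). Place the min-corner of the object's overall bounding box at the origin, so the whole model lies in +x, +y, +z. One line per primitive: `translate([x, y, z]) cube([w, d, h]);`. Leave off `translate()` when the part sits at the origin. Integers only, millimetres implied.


cube([2861, 174, 14]);
translate([0, 77, 14]) cube([2861, 20, 490]);
translate([0, 0, 504]) cube([2861, 174, 14]);


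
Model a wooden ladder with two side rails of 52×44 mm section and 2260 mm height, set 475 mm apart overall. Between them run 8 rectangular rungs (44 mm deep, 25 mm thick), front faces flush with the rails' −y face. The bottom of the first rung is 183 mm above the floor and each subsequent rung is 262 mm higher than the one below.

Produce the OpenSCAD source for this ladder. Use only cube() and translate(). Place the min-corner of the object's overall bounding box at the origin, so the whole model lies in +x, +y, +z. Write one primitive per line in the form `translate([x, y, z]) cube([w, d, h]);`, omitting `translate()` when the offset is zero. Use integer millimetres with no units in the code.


cube([52, 44, 2260]);
translate([423, 0, 0]) cube([52, 44, 2260]);
translate([52, 0, 183]) cube([371, 44, 25]);
translate([52, 0, 445]) cube([371, 44, 25]);
translate([52, 0, 707]) cube([371, 44, 25]);
translate([52, 0, 969]) cube([371, 44, 25]);
translate([52, 0, 1231]) cube([371, 44, 25]);
translate([52, 0, 1493]) cube([371, 44, 25]);
translate([52, 0, 1755]) cube([371, 44, 25]);
translate([52, 0, 2017]) cube([371, 44, 25]);


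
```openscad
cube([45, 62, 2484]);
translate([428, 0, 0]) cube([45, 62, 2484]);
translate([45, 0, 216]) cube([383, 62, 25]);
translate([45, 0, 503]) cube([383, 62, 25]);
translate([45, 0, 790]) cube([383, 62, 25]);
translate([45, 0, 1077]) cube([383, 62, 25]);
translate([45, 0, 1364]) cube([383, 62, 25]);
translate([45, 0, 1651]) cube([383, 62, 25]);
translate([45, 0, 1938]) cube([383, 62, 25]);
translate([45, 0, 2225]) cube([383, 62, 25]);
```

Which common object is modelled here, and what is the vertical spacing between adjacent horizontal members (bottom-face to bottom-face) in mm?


A ladder. The rung spacing is 287 mm.

Two tall 45×62 posts with 8 short bars between them — a ladder. Adjacent rungs sit at z = 216 and z = 503, so the spacing is 503 − 216 = 287 mm.


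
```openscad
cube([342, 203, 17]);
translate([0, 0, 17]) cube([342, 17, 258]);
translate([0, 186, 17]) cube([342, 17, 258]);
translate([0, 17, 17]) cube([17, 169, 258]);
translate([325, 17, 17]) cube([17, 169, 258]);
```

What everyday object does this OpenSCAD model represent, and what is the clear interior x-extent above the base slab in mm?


An open box. The internal width is 308 mm.

A 342×203 base slab with four walls standing on it — an open box. The base is 342 mm wide and the walls are 17 mm thick, so the internal width is 342 − 2 × 17 = 308 mm.


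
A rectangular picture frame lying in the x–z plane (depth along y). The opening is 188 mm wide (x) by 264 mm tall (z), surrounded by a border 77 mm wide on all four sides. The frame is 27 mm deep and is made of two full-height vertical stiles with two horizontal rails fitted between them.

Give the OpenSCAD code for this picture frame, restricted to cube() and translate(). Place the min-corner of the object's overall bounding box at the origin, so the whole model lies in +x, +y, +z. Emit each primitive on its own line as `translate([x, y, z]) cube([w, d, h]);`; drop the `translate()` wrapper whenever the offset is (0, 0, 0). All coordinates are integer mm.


cube([77, 27, 418]);
translate([265, 0, 0]) cube([77, 27, 418]);
translate([77, 0, 0]) cube([188, 27, 77]);
translate([77, 0, 341]) cube([188, 27, 77]);


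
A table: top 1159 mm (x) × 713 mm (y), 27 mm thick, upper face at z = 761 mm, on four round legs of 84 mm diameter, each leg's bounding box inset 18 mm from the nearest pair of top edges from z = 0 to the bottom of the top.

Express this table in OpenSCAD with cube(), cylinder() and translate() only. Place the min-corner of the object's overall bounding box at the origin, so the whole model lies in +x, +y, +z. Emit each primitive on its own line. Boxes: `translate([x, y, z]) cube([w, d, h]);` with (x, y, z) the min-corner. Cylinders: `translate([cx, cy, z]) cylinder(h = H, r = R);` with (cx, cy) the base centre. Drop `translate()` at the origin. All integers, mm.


translate([0, 0, 734]) cube([1159, 713, 27]);
translate([60, 60, 0]) cylinder(h = 734, r = 42);
translate([1099, 60, 0]) cylinder(h = 734, r = 42);
translate([60, 653, 0]) cylinder(h = 734, r = 42);
translate([1099, 653, 0]) cylinder(h = 734, r = 42);


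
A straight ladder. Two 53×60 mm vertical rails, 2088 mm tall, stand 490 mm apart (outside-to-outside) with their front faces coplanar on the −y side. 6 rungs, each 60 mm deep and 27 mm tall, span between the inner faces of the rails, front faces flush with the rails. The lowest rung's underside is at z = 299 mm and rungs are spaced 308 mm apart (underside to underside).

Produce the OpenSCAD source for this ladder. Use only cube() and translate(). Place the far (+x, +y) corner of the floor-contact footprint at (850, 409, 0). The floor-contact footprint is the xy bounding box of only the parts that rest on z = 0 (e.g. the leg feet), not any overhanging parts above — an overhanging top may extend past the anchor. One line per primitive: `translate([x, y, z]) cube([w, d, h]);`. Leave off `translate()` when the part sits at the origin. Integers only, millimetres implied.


translate([360, 349, 0]) cube([53, 60, 2088]);
translate([797, 349, 0]) cube([53, 60, 2088]);
translate([413, 349, 299]) cube([384, 60, 27]);
translate([413, 349, 607]) cube([384, 60, 27]);
translate([413, 349, 915]) cube([384, 60, 27]);
translate([413, 349, 1223]) cube([384, 60, 27]);
translate([413, 349, 1531]) cube([384, 60, 27]);
translate([413, 349, 1839]) cube([384, 60, 27]);


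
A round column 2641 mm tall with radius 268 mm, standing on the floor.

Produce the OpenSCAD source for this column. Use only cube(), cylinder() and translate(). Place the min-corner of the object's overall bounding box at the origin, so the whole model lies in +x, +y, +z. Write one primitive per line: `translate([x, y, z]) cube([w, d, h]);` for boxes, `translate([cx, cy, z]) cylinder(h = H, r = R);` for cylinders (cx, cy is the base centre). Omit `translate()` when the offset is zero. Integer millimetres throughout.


translate([268, 268, 0]) cylinder(h = 2641, r = 268);


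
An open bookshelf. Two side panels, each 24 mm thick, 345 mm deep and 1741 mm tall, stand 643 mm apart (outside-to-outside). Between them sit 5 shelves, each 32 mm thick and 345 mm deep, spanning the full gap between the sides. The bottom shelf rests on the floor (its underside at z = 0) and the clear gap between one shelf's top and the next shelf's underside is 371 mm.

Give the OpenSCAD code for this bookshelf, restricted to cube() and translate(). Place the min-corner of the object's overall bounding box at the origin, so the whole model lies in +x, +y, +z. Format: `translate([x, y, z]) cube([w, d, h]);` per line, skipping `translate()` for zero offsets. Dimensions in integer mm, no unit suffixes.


cube([24, 345, 1741]);
translate([619, 0, 0]) cube([24, 345, 1741]);
translate([24, 0, 0]) cube([595, 345, 32]);
translate([24, 0, 403]) cube([595, 345, 32]);
translate([24, 0, 806]) cube([595, 345, 32]);
translate([24, 0, 1209]) cube([595, 345, 32]);
translate([24, 0, 1612]) cube([595, 345, 32]);


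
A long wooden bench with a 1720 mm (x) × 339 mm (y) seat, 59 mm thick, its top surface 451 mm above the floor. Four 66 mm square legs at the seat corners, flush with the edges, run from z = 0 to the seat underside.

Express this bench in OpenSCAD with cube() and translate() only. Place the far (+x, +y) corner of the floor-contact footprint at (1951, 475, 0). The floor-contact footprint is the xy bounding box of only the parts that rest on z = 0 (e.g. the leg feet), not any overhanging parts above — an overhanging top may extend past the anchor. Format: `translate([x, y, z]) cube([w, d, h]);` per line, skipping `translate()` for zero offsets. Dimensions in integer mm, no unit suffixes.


translate([231, 136, 392]) cube([1720, 339, 59]);
translate([231, 136, 0]) cube([66, 66, 392]);
translate([231, 409, 0]) cube([66, 66, 392]);
translate([1885, 136, 0]) cube([66, 66, 392]);
translate([1885, 409, 0]) cube([66, 66, 392]);
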